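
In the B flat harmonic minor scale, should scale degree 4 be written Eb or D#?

Eb

Each scale degree takes a distinct letter name. Degree 4 of a scale on B must use the letter E.
Eb and D# are enharmonically the same pitch, but only Eb uses the letter E, so it is the correct spelling here.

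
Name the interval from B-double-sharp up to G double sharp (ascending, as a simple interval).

Counting letters B–C–D–E–F–G gives a sixth.
B##→G## = 8 semitones, 1 narrower than the major sixth (9), so minor.

minor sixth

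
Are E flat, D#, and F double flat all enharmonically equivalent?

Yes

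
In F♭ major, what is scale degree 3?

Degree 3 takes the letter 2 steps above F, which is A.
In major, degree 3 sits 4 semitones above the tonic. Fb + 4 semitones is pitch class 8, spelled on A as Ab.

Ab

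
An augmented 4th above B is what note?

B up a perfect fourth is E, so the target letter is E.
From B, an augmented fourth is 6 semitones up: E#.

E#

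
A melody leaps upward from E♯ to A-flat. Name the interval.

Counting letters E–F–G–A gives a fourth.
E#→Ab = 3 semitones, 2 narrower than the perfect fourth (5), so doubly diminished.

doubly diminished fourth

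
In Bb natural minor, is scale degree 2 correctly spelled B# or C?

C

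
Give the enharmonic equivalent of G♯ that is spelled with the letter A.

Plain A sits 1 semitone above G#, so on the letter A the same pitch needs a flat: Ab.

Ab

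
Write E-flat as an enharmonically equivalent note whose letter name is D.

D#

Plain D sits 1 semitone below Eb, so on the letter D the same pitch needs a sharp: D#.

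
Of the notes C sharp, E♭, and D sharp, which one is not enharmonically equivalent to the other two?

In 12-tone equal temperament, enharmonic equivalents share a pitch class. C# is pitch class 1; Eb is pitch class 3; D# is pitch class 3.
Eb and D# share pitch class 3, while C# is pitch class 1.

C#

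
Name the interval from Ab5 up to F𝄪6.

Counting letters A–B–C–D–E–F gives a sixth.
Ab→F## = 11 semitones, 2 wider than the major sixth (9), so doubly augmented.

doubly augmented sixth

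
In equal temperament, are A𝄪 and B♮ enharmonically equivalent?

Yes

A## is pitch class 11; B is pitch class 11.
All spellings map to pitch class 11, so they are enharmonically equivalent.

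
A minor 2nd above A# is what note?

A second above A lands on the letter B.
A minor second spans 1 semitone, so A# moves to pitch class 11. On the letter B that is B.

B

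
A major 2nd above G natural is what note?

G up a major second is A, so the target letter is A.
From G, a major second is 2 semitones up: A.

A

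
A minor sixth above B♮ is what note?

A sixth above B lands on the letter G.
A minor sixth spans 8 semitones, so B moves to pitch class 7. On the letter G that is G.

G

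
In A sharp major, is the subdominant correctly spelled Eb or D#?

Each scale degree takes a distinct letter name. Degree 4 of a scale on A must use the letter D.
D# and Eb are enharmonically the same pitch, but only D# uses the letter D, so it is the correct spelling here.

D#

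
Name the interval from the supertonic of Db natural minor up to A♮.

The supertonic of Db natural minor is Eb.
Eb up to A: letters E→A make it a fourth; 6 semitones makes it augmented.

augmented fourth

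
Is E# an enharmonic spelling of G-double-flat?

E# = pitch class 5 and Gbb = pitch class 5 — the same pitch class, so they are enharmonic equivalents.

Yes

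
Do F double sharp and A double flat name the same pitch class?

Yes

F## = pitch class 7 and Abb = pitch class 7 — the same pitch class, so they are enharmonic equivalents.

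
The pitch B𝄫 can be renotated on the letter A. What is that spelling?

A

Bbb is pitch class 9. The letter A alone is pitch class 9.
Pitch class 9 on A needs no accidental: A.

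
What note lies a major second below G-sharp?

F#

A second below G lands on the letter F.
A major second spans 2 semitones, so G# moves to pitch class 6. On the letter F that is F#.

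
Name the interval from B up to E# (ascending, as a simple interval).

augmented fourth

Counting letters B–C–D–E gives a fourth.
B→E# = 6 semitones, 1 wider than the perfect fourth (5), so augmented.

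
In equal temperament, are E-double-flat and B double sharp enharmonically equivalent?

No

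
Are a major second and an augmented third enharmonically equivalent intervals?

No

A major second spans 2 semitones; an augmented third spans 5.
The spans differ, so they are not enharmonic equivalents.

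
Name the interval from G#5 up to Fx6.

major seventh

Counting letters G–A–B–C–D–E–F gives a seventh.
G#→F## = 11 semitones, exactly the major seventh.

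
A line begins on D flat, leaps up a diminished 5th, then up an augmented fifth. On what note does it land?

Eb

A diminished fifth up from Db is Abb (letter A, 6 semitones up).
An augmented fifth up from Abb is Eb (letter E, 8 semitones up).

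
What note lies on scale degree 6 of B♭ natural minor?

Gb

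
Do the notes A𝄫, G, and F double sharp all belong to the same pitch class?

Abb = pitch class 7 and G = pitch class 7 and F## = pitch class 7 — the same pitch class, so they are enharmonic equivalents.

Yes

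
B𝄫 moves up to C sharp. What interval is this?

doubly augmented second

The letter names run B→C, a span of 1 letter step, so the interval is some kind of second.
Bbb to C# is 4 semitones. A major second is 2, so 4 makes it doubly augmented.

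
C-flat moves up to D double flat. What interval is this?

The letter names run C→D, a span of 1 letter step, so the interval is some kind of second.
Cb to Dbb is 1 semitone. A major second is 2, so 1 makes it minor.

minor second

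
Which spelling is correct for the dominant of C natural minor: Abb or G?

G

Each scale degree takes a distinct letter name. Degree 5 of a scale on C must use the letter G.
G and Abb are enharmonically the same pitch, but only G uses the letter G, so it is the correct spelling here.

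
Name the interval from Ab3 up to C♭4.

The letter names run A→C, a span of 2 letter steps, so the interval is some kind of third.
Ab to Cb is 3 semitones. A major third is 4, so 3 makes it minor.

minor third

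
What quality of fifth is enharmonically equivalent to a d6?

A diminished sixth spans 7 semitones.
A fifth spanning 7 semitones is perfect (the perfect fifth is 7).

perfect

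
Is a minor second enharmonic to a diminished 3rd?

A minor second spans 1 semitone; a diminished third spans 2.
The spans differ, so they are not enharmonic equivalents.

No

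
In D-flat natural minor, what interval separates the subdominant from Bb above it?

The subdominant of Db natural minor is Gb.
Gb up to Bb: letters G→B make it a third; 4 semitones makes it major.

major third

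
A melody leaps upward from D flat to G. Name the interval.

augmented fourth

Counting letters D–E–F–G gives a fourth.
Db→G = 6 semitones, 1 wider than the perfect fourth (5), so augmented.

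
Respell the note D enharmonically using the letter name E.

D is pitch class 2. The letter E alone is pitch class 4.
To reach pitch class 2 from E requires an offset of -2 semitones, i.e. double flat: Ebb.

Ebb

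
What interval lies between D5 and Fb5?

Counting letters D–E–F gives a third.
D→Fb = 2 semitones, 2 narrower than the major third (4), so diminished.

diminished third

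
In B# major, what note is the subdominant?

E#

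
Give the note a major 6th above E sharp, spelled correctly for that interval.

A sixth above E lands on the letter C.
A major sixth spans 9 semitones, so E# moves to pitch class 2. On the letter C that is C##.

C##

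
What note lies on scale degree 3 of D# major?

F##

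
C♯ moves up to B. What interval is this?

minor seventh

The letter names run C→B, a span of 6 letter steps, so the interval is some kind of seventh.
C# to B is 10 semitones. A major seventh is 11, so 10 makes it minor.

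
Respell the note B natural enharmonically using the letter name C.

Cb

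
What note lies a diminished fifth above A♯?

E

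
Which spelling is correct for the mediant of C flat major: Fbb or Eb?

Eb

Each scale degree takes a distinct letter name. Degree 3 of a scale on C must use the letter E.
Eb and Fbb are enharmonically the same pitch, but only Eb uses the letter E, so it is the correct spelling here.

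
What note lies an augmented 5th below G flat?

G down a perfect fifth is C, so the target letter is C.
From Gb, an augmented fifth is 8 semitones down: Cbb.

Cbb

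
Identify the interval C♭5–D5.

The letter names run C→D, a span of 1 letter step, so the interval is some kind of second.
Cb to D is 3 semitones. A major second is 2, so 3 makes it augmented.

augmented second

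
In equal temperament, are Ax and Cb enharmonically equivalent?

A## = pitch class 11 and Cb = pitch class 11 — the same pitch class, so they are enharmonic equivalents.

Yes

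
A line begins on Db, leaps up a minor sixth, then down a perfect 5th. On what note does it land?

A minor sixth up from Db is Bbb (letter B, 8 semitones up).
A perfect fifth down from Bbb is Ebb (letter E, 7 semitones down).

Ebb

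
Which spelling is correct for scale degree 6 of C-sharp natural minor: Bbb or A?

Each scale degree takes a distinct letter name. Degree 6 of a scale on C must use the letter A.
A and Bbb are enharmonically the same pitch, but only A uses the letter A, so it is the correct spelling here.

A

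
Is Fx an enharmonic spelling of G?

Yes

F## is pitch class 7; G is pitch class 7.
All spellings map to pitch class 7, so they are enharmonically equivalent.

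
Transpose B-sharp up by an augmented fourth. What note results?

E##

B up a perfect fourth is E, so the target letter is E.
From B#, an augmented fourth is 6 semitones up: E##.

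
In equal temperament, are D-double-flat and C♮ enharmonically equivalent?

Yes

Dbb is pitch class 0; C is pitch class 0.
All spellings map to pitch class 0, so they are enharmonically equivalent.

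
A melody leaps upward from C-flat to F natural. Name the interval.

Counting letters C–D–E–F gives a fourth.
Cb→F = 6 semitones, 1 wider than the perfect fourth (5), so augmented.

augmented fourth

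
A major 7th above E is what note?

D#

E up a major seventh is D#, so the target letter is D.
From E, a major seventh is 11 semitones up: D#.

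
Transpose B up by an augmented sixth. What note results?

G##

B up a major sixth is G#, so the target letter is G.
From B, an augmented sixth is 10 semitones up: G##.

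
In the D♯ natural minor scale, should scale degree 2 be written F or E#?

E#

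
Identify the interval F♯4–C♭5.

doubly diminished fifth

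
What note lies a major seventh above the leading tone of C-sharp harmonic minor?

A##

The leading tone of C# harmonic minor is B#.
A major seventh (11 semitones) above B# lands on the letter A, giving A##.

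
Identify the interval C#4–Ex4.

augmented third

The letter names run C→E, a span of 2 letter steps, so the interval is some kind of third.
C# to E## is 5 semitones. A major third is 4, so 5 makes it augmented.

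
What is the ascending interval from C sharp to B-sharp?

major seventh

Counting letters C–D–E–F–G–A–B gives a seventh.
C#→B# = 11 semitones, exactly the major seventh.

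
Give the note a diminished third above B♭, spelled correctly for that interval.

Dbb

B up a major third is D#, so the target letter is D.
From Bb, a diminished third is 2 semitones up: Dbb.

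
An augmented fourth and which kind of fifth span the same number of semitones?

An augmented fourth spans 6 semitones.
A fifth spanning 6 semitones is diminished (the perfect fifth is 7).

diminished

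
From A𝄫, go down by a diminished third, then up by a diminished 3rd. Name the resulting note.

Abb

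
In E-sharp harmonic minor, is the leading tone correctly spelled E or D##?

D##

Each scale degree takes a distinct letter name. Degree 7 of a scale on E must use the letter D.
D## and E are enharmonically the same pitch, but only D## uses the letter D, so it is the correct spelling here.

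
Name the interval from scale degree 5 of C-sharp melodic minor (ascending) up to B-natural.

Scale degree 5 of C# melodic minor (ascending) is G#.
G# up to B: letters G→B make it a third; 3 semitones makes it minor.

minor third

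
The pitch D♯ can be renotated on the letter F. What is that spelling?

Fbb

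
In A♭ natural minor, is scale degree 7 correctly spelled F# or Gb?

Each scale degree takes a distinct letter name. Degree 7 of a scale on A must use the letter G.
Gb and F# are enharmonically the same pitch, but only Gb uses the letter G, so it is the correct spelling here.

Gb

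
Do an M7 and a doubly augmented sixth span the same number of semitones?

A major seventh spans 11 semitones; a doubly augmented sixth spans 11.
They are enharmonically equivalent.

Yes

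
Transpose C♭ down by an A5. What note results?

Fbb

C down a perfect fifth is F, so the target letter is F.
From Cb, an augmented fifth is 8 semitones down: Fbb.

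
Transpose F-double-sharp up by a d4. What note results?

B

A fourth above F lands on the letter B.
A diminished fourth spans 4 semitones, so F## moves to pitch class 11. On the letter B that is B.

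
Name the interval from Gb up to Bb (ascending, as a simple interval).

major third

The letter names run G→B, a span of 2 letter steps, so the interval is some kind of third.
Gb to Bb is 4 semitones. A major third is 4, so 4 makes it major.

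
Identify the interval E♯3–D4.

diminished seventh

The letter names run E→D, a span of 6 letter steps, so the interval is some kind of seventh.
E# to D is 9 semitones. A major seventh is 11, so 9 makes it diminished.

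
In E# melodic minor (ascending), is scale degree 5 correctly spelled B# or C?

B#

Each scale degree takes a distinct letter name. Degree 5 of a scale on E must use the letter B.
B# and C are enharmonically the same pitch, but only B# uses the letter B, so it is the correct spelling here.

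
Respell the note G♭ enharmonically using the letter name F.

F#

Gb is pitch class 6. The letter F alone is pitch class 5.
To reach pitch class 6 from F requires an offset of +1 semitone, i.e. sharp: F#.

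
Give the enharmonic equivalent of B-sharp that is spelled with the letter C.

C

B# is pitch class 0. The letter C alone is pitch class 0.
Pitch class 0 on C needs no accidental: C.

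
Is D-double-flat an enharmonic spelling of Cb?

No

Dbb is pitch class 0; Cb is pitch class 11.
The pitch classes differ (0 vs. 11), so they are not enharmonic equivalents.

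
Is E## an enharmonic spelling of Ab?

No

E## is pitch class 6; Ab is pitch class 8.
The pitch classes differ (6 vs. 8), so they are not enharmonic equivalents.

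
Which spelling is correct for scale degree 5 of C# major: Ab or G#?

G#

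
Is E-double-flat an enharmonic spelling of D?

Yes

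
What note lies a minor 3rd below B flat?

B down a major third is G, so the target letter is G.
From Bb, a minor third is 3 semitones down: G.

G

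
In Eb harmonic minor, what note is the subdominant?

The Eb harmonic minor scale runs Eb F Gb Ab Bb Cb D.
Degree 4 is Ab.

Ab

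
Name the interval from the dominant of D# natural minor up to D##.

augmented fourth

The dominant of D# natural minor is A#.
A# up to D##: letters A→D make it a fourth; 6 semitones makes it augmented.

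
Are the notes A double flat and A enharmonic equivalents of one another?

No

Abb is pitch class 7; A is pitch class 9.
The pitch classes differ (7 vs. 9), so they are not enharmonic equivalents.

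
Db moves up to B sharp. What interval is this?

doubly augmented sixth

Counting letters D–E–F–G–A–B gives a sixth.
Db→B# = 11 semitones, 2 wider than the major sixth (9), so doubly augmented.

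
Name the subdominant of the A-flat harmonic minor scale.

The Ab harmonic minor scale runs Ab Bb Cb Db Eb Fb G.
Degree 4 is Db.

Db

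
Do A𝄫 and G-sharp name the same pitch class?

No

Abb is pitch class 7; G# is pitch class 8.
The pitch classes differ (7 vs. 8), so they are not enharmonic equivalents.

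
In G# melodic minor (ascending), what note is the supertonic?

A#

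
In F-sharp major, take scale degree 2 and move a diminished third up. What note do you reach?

Scale degree 2 of F# major is G#.
A diminished third (2 semitones) above G# lands on the letter B, giving Bb.

Bb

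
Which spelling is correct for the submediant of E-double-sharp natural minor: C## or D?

C##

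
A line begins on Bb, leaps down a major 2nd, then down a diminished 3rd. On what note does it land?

A major second down from Bb is Ab (letter A, 2 semitones down).
A diminished third down from Ab is F# (letter F, 2 semitones down).

F#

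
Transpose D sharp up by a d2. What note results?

Eb

A second above D lands on the letter E.
A diminished second spans 0 semitones, so D# moves to pitch class 3. On the letter E that is Eb.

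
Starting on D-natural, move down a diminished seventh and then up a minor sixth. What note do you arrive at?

A diminished seventh down from D is E# (letter E, 9 semitones down).
A minor sixth up from E# is C# (letter C, 8 semitones up).

C#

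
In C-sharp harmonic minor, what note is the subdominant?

F#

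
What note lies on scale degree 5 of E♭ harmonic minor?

Bb

The Eb harmonic minor scale runs Eb F Gb Ab Bb Cb D.
Degree 5 is Bb.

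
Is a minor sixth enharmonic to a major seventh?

No

A minor sixth spans 8 semitones; a major seventh spans 11.
The spans differ, so they are not enharmonic equivalents.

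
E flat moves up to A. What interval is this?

augmented fourth

Counting letters E–F–G–A gives a fourth.
Eb→A = 6 semitones, 1 wider than the perfect fourth (5), so augmented.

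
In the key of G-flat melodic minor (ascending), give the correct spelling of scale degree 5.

Db

The Gb melodic minor (ascending) scale runs Gb Ab Bbb Cb Db Eb F.
Degree 5 is Db.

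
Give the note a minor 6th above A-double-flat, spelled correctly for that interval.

Fbb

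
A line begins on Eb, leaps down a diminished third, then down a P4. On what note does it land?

A diminished third down from Eb is C# (letter C, 2 semitones down).
A perfect fourth down from C# is G# (letter G, 5 semitones down).

G#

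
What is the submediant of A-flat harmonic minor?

The Ab harmonic minor scale runs Ab Bb Cb Db Eb Fb G.
Degree 6 is Fb.

Fb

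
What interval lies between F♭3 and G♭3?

The letter names run F→G, a span of 1 letter step, so the interval is some kind of second.
Fb to Gb is 2 semitones. A major second is 2, so 2 makes it major.

major second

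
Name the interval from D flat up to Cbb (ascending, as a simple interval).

diminished seventh

Counting letters D–E–F–G–A–B–C gives a seventh.
Db→Cbb = 9 semitones, 2 narrower than the major seventh (11), so diminished.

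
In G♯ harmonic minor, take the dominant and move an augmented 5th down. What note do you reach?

The dominant of G# harmonic minor is D#.
An augmented fifth (8 semitones) below D# lands on the letter G, giving G.

G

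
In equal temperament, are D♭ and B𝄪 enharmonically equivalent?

Db is pitch class 1; B## is pitch class 1.
All spellings map to pitch class 1, so they are enharmonically equivalent.

Yes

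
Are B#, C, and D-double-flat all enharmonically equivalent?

Yes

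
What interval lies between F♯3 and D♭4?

The letter names run F→D, a span of 5 letter steps, so the interval is some kind of sixth.
F# to Db is 7 semitones. A major sixth is 9, so 7 makes it diminished.

diminished sixth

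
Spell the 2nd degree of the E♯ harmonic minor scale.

The E# harmonic minor scale runs E# F## G# A# B# C# D##.
Degree 2 is F##.

F##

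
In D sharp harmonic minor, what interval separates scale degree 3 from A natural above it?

Scale degree 3 of D# harmonic minor is F#.
F# up to A: letters F→A make it a third; 3 semitones makes it minor.

minor third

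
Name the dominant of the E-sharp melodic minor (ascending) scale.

The E# melodic minor (ascending) scale runs E# F## G# A# B# C## D##.
Degree 5 is B#.

B#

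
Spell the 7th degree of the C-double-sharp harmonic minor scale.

B##

Degree 7 takes the letter 6 steps above C, which is B.
In harmonic minor, degree 7 sits 11 semitones above the tonic. C## + 11 semitones is pitch class 1, spelled on B as B##.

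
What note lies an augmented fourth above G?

A fourth above G lands on the letter C.
An augmented fourth spans 6 semitones, so G moves to pitch class 1. On the letter C that is C#.

C#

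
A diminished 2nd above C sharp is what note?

C up a major second is D, so the target letter is D.
From C#, a diminished second is 0 semitones up: Db.

Db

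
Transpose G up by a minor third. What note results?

Bb

A third above G lands on the letter B.
A minor third spans 3 semitones, so G moves to pitch class 10. On the letter B that is Bb.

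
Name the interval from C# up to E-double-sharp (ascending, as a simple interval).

augmented third

Counting letters C–D–E gives a third.
C#→E## = 5 semitones, 1 wider than the major third (4), so augmented.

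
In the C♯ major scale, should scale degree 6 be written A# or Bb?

A#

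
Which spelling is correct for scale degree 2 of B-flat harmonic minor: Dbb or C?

C

Each scale degree takes a distinct letter name. Degree 2 of a scale on B must use the letter C.
C and Dbb are enharmonically the same pitch, but only C uses the letter C, so it is the correct spelling here.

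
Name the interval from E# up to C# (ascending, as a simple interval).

minor sixth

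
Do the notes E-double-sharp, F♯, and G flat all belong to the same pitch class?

Yes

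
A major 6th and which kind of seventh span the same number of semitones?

diminished

A major sixth spans 9 semitones.
A seventh spanning 9 semitones is diminished (the major seventh is 11).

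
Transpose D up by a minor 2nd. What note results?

A second above D lands on the letter E.
A minor second spans 1 semitone, so D moves to pitch class 3. On the letter E that is Eb.

Eb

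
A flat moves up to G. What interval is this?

major seventh

The letter names run A→G, a span of 6 letter steps, so the interval is some kind of seventh.
Ab to G is 11 semitones. A major seventh is 11, so 11 makes it major.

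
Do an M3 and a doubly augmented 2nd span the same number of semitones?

Yes

A major third spans 4 semitones; a doubly augmented second spans 4.
They are enharmonically equivalent.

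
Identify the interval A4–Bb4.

minor second

The letter names run A→B, a span of 1 letter step, so the interval is some kind of second.
A to Bb is 1 semitone. A major second is 2, so 1 makes it minor.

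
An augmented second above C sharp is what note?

A second above C lands on the letter D.
An augmented second spans 3 semitones, so C# moves to pitch class 4. On the letter D that is D##.

D##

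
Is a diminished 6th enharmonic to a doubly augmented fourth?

A diminished sixth spans 7 semitones; a doubly augmented fourth spans 7.
They are enharmonically equivalent.

Yes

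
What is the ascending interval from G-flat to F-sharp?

The letter names run G→F, a span of 6 letter steps, so the interval is some kind of seventh.
Gb to F# is 12 semitones. A major seventh is 11, so 12 makes it augmented.

augmented seventh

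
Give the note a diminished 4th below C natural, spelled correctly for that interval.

G#

A fourth below C lands on the letter G.
A diminished fourth spans 4 semitones, so C moves to pitch class 8. On the letter G that is G#.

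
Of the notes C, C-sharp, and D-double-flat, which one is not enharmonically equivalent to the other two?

C#

In 12-tone equal temperament, enharmonic equivalents share a pitch class. C is pitch class 0; C# is pitch class 1; Dbb is pitch class 0.
C and Dbb share pitch class 0, while C# is pitch class 1.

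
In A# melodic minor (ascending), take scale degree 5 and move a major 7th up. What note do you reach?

D##

Scale degree 5 of A# melodic minor (ascending) is E#.
A major seventh (11 semitones) above E# lands on the letter D, giving D##.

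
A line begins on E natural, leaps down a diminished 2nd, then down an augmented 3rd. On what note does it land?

A diminished second down from E is D## (letter D, 0 semitones down).
An augmented third down from D## is B (letter B, 5 semitones down).

B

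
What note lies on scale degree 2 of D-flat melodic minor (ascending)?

Eb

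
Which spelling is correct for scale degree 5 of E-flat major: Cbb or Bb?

Bb

Each scale degree takes a distinct letter name. Degree 5 of a scale on E must use the letter B.
Bb and Cbb are enharmonically the same pitch, but only Bb uses the letter B, so it is the correct spelling here.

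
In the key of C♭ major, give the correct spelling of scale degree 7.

The Cb major scale runs Cb Db Eb Fb Gb Ab Bb.
Degree 7 is Bb.

Bb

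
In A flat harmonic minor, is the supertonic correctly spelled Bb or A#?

Each scale degree takes a distinct letter name. Degree 2 of a scale on A must use the letter B.
Bb and A# are enharmonically the same pitch, but only Bb uses the letter B, so it is the correct spelling here.

Bb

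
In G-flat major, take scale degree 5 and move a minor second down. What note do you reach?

C

Scale degree 5 of Gb major is Db.
A minor second (1 semitone) below Db lands on the letter C, giving C.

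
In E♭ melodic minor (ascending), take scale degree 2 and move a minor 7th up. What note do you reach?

Eb

Scale degree 2 of Eb melodic minor (ascending) is F.
A minor seventh (10 semitones) above F lands on the letter E, giving Eb.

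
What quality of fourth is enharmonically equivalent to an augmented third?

An augmented third spans 5 semitones.
A fourth spanning 5 semitones is perfect (the perfect fourth is 5).

perfect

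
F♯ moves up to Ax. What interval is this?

augmented third

Counting letters F–G–A gives a third.
F#→A## = 5 semitones, 1 wider than the major third (4), so augmented.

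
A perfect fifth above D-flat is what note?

D up a perfect fifth is A, so the target letter is A.
From Db, a perfect fifth is 7 semitones up: Ab.

Ab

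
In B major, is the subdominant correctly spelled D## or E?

E

Each scale degree takes a distinct letter name. Degree 4 of a scale on B must use the letter E.
E and D## are enharmonically the same pitch, but only E uses the letter E, so it is the correct spelling here.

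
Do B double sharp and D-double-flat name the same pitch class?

Two spellings are enharmonically equivalent only if they share a pitch class.
Here B## → 1, Dbb → 0; 0 ≠ 1, so they are not.

No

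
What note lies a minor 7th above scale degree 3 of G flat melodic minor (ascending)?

Abb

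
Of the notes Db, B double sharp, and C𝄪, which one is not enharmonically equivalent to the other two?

C##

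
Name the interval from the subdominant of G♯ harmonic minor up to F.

diminished fourth

The subdominant of G# harmonic minor is C#.
C# up to F: letters C→F make it a fourth; 4 semitones makes it diminished.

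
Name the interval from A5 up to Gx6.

Counting letters A–B–C–D–E–F–G gives a seventh.
A→G## = 12 semitones, 1 wider than the major seventh (11), so augmented.

augmented seventh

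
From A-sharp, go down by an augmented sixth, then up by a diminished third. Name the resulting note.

Ebb

An augmented sixth down from A# is C (letter C, 10 semitones down).
A diminished third up from C is Ebb (letter E, 2 semitones up).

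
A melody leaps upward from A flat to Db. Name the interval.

perfect fourth

Counting letters A–B–C–D gives a fourth.
Ab→Db = 5 semitones, exactly the perfect fourth.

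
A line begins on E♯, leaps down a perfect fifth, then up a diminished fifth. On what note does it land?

E

A perfect fifth down from E# is A# (letter A, 7 semitones down).
A diminished fifth up from A# is E (letter E, 6 semitones up).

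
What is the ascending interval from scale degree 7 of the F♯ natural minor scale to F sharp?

Scale degree 7 of F# natural minor is E.
E up to F#: letters E→F make it a second; 2 semitones makes it major.

major second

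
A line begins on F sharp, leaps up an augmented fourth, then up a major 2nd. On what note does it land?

C##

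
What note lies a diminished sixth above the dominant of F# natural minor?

The dominant of F# natural minor is C#.
A diminished sixth (7 semitones) above C# lands on the letter A, giving Ab.

Ab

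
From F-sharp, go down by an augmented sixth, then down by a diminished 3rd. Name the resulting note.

F#

An augmented sixth down from F# is Ab (letter A, 10 semitones down).
A diminished third down from Ab is F# (letter F, 2 semitones down).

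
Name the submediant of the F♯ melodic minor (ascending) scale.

The F# melodic minor (ascending) scale runs F# G# A B C# D# E#.
Degree 6 is D#.

D#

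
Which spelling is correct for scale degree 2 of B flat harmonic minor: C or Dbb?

Each scale degree takes a distinct letter name. Degree 2 of a scale on B must use the letter C.
C and Dbb are enharmonically the same pitch, but only C uses the letter C, so it is the correct spelling here.

C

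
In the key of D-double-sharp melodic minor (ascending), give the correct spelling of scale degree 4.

Degree 4 takes the letter 3 steps above D, which is G.
In melodic minor (ascending), degree 4 sits 5 semitones above the tonic. D## + 5 semitones is pitch class 9, spelled on G as G##.

G##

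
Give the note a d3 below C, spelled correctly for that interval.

A#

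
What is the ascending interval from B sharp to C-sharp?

minor second

The letter names run B→C, a span of 1 letter step, so the interval is some kind of second.
B# to C# is 1 semitone. A major second is 2, so 1 makes it minor.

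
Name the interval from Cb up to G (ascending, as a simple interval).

augmented fifth

Counting letters C–D–E–F–G gives a fifth.
Cb→G = 8 semitones, 1 wider than the perfect fifth (7), so augmented.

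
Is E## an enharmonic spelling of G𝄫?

E## is pitch class 6; Gbb is pitch class 5.
The pitch classes differ (6 vs. 5), so they are not enharmonic equivalents.

No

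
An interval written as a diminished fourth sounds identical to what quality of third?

A diminished fourth spans 4 semitones.
A third spanning 4 semitones is major (the major third is 4).

major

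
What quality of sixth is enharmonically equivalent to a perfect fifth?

diminished

A perfect fifth spans 7 semitones.
A sixth spanning 7 semitones is diminished (the major sixth is 9).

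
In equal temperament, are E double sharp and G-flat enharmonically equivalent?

E## is pitch class 6; Gb is pitch class 6.
All spellings map to pitch class 6, so they are enharmonically equivalent.

Yes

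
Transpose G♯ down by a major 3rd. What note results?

G down a major third is Eb, so the target letter is E.
From G#, a major third is 4 semitones down: E.

E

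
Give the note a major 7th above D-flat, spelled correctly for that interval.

C

A seventh above D lands on the letter C.
A major seventh spans 11 semitones, so Db moves to pitch class 0. On the letter C that is C.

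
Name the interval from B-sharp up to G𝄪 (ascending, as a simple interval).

major sixth

The letter names run B→G, a span of 5 letter steps, so the interval is some kind of sixth.
B# to G## is 9 semitones. A major sixth is 9, so 9 makes it major.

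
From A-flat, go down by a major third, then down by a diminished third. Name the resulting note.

A major third down from Ab is Fb (letter F, 4 semitones down).
A diminished third down from Fb is D (letter D, 2 semitones down).

D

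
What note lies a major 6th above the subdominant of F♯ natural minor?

The subdominant of F# natural minor is B.
A major sixth (9 semitones) above B lands on the letter G, giving G#.

G#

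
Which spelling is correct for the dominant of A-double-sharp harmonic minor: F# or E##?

E##

Each scale degree takes a distinct letter name. Degree 5 of a scale on A must use the letter E.
E## and F# are enharmonically the same pitch, but only E## uses the letter E, so it is the correct spelling here.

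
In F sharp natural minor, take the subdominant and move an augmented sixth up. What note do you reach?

The subdominant of F# natural minor is B.
An augmented sixth (10 semitones) above B lands on the letter G, giving G##.

G##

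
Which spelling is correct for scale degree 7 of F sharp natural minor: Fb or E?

E

Each scale degree takes a distinct letter name. Degree 7 of a scale on F must use the letter E.
E and Fb are enharmonically the same pitch, but only E uses the letter E, so it is the correct spelling here.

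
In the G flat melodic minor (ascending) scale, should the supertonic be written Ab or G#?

Ab

Each scale degree takes a distinct letter name. Degree 2 of a scale on G must use the letter A.
Ab and G# are enharmonically the same pitch, but only Ab uses the letter A, so it is the correct spelling here.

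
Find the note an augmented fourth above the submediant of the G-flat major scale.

The submediant of Gb major is Eb.
An augmented fourth (6 semitones) above Eb lands on the letter A, giving A.

A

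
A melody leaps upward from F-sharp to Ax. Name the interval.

augmented third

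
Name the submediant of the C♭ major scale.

The Cb major scale runs Cb Db Eb Fb Gb Ab Bb.
Degree 6 is Ab.

Ab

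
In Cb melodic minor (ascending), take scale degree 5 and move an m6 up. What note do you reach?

Ebb

Scale degree 5 of Cb melodic minor (ascending) is Gb.
A minor sixth (8 semitones) above Gb lands on the letter E, giving Ebb.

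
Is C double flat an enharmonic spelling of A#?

Cbb is pitch class 10; A# is pitch class 10.
All spellings map to pitch class 10, so they are enharmonically equivalent.

Yes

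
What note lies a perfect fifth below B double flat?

Ebb

B down a perfect fifth is E, so the target letter is E.
From Bbb, a perfect fifth is 7 semitones down: Ebb.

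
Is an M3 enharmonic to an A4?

A major third spans 4 semitones; an augmented fourth spans 6.
The spans differ, so they are not enharmonic equivalents.

No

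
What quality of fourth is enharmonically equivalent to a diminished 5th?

A diminished fifth spans 6 semitones.
A fourth spanning 6 semitones is augmented (the perfect fourth is 5).

augmented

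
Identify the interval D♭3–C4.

Counting letters D–E–F–G–A–B–C gives a seventh.
Db→C = 11 semitones, exactly the major seventh.

major seventh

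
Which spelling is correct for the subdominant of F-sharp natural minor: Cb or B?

B

Each scale degree takes a distinct letter name. Degree 4 of a scale on F must use the letter B.
B and Cb are enharmonically the same pitch, but only B uses the letter B, so it is the correct spelling here.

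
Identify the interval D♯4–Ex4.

augmented second

The letter names run D→E, a span of 1 letter step, so the interval is some kind of second.
D# to E## is 3 semitones. A major second is 2, so 3 makes it augmented.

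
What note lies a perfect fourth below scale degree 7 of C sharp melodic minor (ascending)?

F##

Scale degree 7 of C# melodic minor (ascending) is B#.
A perfect fourth (5 semitones) below B# lands on the letter F, giving F##.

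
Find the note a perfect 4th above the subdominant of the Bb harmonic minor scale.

Ab

The subdominant of Bb harmonic minor is Eb.
A perfect fourth (5 semitones) above Eb lands on the letter A, giving Ab.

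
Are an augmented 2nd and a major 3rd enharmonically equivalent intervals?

An augmented second spans 3 semitones; a major third spans 4.
The spans differ, so they are not enharmonic equivalents.

No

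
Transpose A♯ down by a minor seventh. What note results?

A down a major seventh is Bb, so the target letter is B.
From A#, a minor seventh is 10 semitones down: B#.

B#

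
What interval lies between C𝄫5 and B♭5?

augmented seventh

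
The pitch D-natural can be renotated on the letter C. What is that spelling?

C##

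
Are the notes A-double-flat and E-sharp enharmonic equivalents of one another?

No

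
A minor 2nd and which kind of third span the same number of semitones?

A minor second spans 1 semitone.
A third spanning 1 semitone is doubly diminished (the major third is 4).

doubly diminished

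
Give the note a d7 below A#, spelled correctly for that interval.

A seventh below A lands on the letter B.
A diminished seventh spans 9 semitones, so A# moves to pitch class 1. On the letter B that is B##.

B##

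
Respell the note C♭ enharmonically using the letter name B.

B

Cb is pitch class 11. The letter B alone is pitch class 11.
Pitch class 11 on B needs no accidental: B.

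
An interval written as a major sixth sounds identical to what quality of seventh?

diminished

A major sixth spans 9 semitones.
A seventh spanning 9 semitones is diminished (the major seventh is 11).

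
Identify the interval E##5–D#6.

The letter names run E→D, a span of 6 letter steps, so the interval is some kind of seventh.
E## to D# is 9 semitones. A major seventh is 11, so 9 makes it diminished.

diminished seventh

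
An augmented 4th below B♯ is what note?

F#

A fourth below B lands on the letter F.
An augmented fourth spans 6 semitones, so B# moves to pitch class 6. On the letter F that is F#.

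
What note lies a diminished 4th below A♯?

A fourth below A lands on the letter E.
A diminished fourth spans 4 semitones, so A# moves to pitch class 6. On the letter E that is E##.

E##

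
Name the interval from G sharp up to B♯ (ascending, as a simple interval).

The letter names run G→B, a span of 2 letter steps, so the interval is some kind of third.
G# to B# is 4 semitones. A major third is 4, so 4 makes it major.

major third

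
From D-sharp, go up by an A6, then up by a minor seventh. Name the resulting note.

An augmented sixth up from D# is B## (letter B, 10 semitones up).
A minor seventh up from B## is A## (letter A, 10 semitones up).

A##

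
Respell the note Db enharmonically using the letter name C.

C#

Plain C sits 1 semitone below Db, so on the letter C the same pitch needs a sharp: C#.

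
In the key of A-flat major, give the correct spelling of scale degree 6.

F

Degree 6 takes the letter 5 steps above A, which is F.
In major, degree 6 sits 9 semitones above the tonic. Ab + 9 semitones is pitch class 5, spelled on F as F.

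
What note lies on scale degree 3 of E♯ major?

Degree 3 takes the letter 2 steps above E, which is G.
In major, degree 3 sits 4 semitones above the tonic. E# + 4 semitones is pitch class 9, spelled on G as G##.

G##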